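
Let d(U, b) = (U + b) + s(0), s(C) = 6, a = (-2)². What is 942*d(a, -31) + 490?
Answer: -19292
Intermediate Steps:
a = 4
d(U, b) = 6 + U + b (d(U, b) = (U + b) + 6 = 6 + U + b)
942*d(a, -31) + 490 = 942*(6 + 4 - 31) + 490 = 942*(-21) + 490 = -19782 + 490 = -19292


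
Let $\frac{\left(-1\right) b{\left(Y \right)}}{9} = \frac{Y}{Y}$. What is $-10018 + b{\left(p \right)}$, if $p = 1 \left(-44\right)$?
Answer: $-10027$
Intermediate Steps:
$p = -44$
$b{\left(Y \right)} = -9$ ($b{\left(Y \right)} = - 9 \frac{Y}{Y} = \left(-9\right) 1 = -9$)
$-10018 + b{\left(p \right)} = -10018 - 9 = -10027$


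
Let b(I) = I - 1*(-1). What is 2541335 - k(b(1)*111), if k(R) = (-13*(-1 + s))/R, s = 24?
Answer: 564176669/222 ≈ 2.5413e+6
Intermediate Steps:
b(I) = 1 + I (b(I) = I + 1 = 1 + I)
k(R) = -299/R (k(R) = (-13*(-1 + 24))/R = (-13*23)/R = -299/R)
2541335 - k(b(1)*111) = 2541335 - (-299)/((1 + 1)*111) = 2541335 - (-299)/(2*111) = 2541335 - (-299)/222 = 2541335 - 1*(-299/222) = 2541335 + 299/222 = 564176669/222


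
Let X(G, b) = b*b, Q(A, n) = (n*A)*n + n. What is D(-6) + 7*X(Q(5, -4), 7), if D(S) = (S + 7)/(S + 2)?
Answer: 1371/4 ≈ 342.75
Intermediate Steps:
Q(A, n) = n + A*n² (Q(A, n) = (A*n)*n + n = A*n² + n = n + A*n²)
X(G, b) = b²
D(S) = (7 + S)/(2 + S)
D(-6) + 7*X(Q(5, -4), 7) = (7 - 6)/(2 - 6) + 7*7² = 1/(-4) + 7*49 = -¼*1 + 343 = -¼ + 343 = 1371/4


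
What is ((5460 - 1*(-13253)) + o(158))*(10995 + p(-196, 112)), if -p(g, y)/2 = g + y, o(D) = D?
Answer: 210656973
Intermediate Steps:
p(g, y) = -2*g - 2*y (p(g, y) = -2*(g + y) = -2*g - 2*y)
((5460 - 1*(-13253)) + o(158))*(10995 + p(-196, 112)) = ((5460 - 1*(-13253)) + 158)*(10995 + (-2*(-196) - 2*112)) = ((5460 + 13253) + 158)*(10995 + (392 - 224)) = (18713 + 158)*(10995 + 168) = 18871*11163 = 210656973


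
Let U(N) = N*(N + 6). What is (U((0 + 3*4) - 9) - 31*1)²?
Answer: 16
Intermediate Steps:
U(N) = N*(6 + N)
(U((0 + 3*4) - 9) - 31*1)² = (((0 + 3*4) - 9)*(6 + ((0 + 3*4) - 9)) - 31*1)² = (((0 + 12) - 9)*(6 + ((0 + 12) - 9)) - 31)² = ((12 - 9)*(6 + (12 - 9)) - 31)² = (3*(6 + 3) - 31)² = (3*9 - 31)² = (27 - 31)² = (-4)² = 16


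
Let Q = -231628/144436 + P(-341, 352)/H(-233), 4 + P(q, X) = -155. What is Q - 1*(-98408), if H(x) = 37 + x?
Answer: 696463628071/7077364 ≈ 98407.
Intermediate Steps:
P(q, X) = -159 (P(q, X) = -4 - 155 = -159)
Q = -5608441/7077364 (Q = -231628/144436 - 159/(37 - 233) = -231628*1/144436 - 159/(-196) = -57907/36109 - 159*(-1/196) = -57907/36109 + 159/196 = -5608441/7077364 ≈ -0.79245)
Q - 1*(-98408) = -5608441/7077364 - 1*(-98408) = -5608441/7077364 + 98408 = 696463628071/7077364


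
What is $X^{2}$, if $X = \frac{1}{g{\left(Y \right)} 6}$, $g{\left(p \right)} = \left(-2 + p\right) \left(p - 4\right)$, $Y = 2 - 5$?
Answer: $\frac{1}{44100} \approx 2.2676 \cdot 10^{-5}$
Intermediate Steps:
$Y = -3$
$g{\left(p \right)} = \left(-4 + p\right) \left(-2 + p\right)$ ($g{\left(p \right)} = \left(-2 + p\right) \left(-4 + p\right) = \left(-4 + p\right) \left(-2 + p\right)$)
$X = \frac{1}{210}$ ($X = \frac{1}{\left(8 + \left(-3\right)^{2} - -18\right) 6} = \frac{1}{\left(8 + 9 + 18\right) 6} = \frac{1}{35 \cdot 6} = \frac{1}{210} \approx 0.0047619$)
$X^{2} = \left(\frac{1}{210}\right)^{2} = \frac{1}{44100}$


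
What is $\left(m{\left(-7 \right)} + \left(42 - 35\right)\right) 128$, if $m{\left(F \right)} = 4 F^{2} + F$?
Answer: $25088$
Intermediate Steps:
$m{\left(F \right)} = F + 4 F^{2}$
$\left(m{\left(-7 \right)} + \left(42 - 35\right)\right) 128 = \left(- 7 \left(1 + 4 \left(-7\right)\right) + \left(42 - 35\right)\right) 128 = \left(- 7 \left(1 - 28\right) + 7\right) 128 = \left(\left(-7\right) \left(-27\right) + 7\right) 128 = \left(189 + 7\right) 128 = 196 \cdot 128 = 25088$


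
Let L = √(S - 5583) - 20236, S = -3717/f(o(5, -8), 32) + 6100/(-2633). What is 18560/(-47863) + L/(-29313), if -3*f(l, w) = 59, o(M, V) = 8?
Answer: 424506388/1403008119 - I*√37410985766/77181129 ≈ 0.30257 - 0.002506*I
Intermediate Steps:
f(l, w) = -59/3 (f(l, w) = -⅓*59 = -59/3)
S = 491537/2633 (S = -3717/(-59/3) + 6100/(-2633) = -3717*(-3/59) + 6100*(-1/2633) = 189 - 6100/2633 = 491537/2633 ≈ 186.68)
L = -20236 + I*√37410985766/2633 (L = √(491537/2633 - 5583) - 20236 = √(-14208502/2633) - 20236 = I*√37410985766/2633 - 20236 = -20236 + I*√37410985766/2633 ≈ -20236.0 + 73.46*I)
18560/(-47863) + L/(-29313) = 18560/(-47863) + (-20236 + I*√37410985766/2633)/(-29313) = 18560*(-1/47863) + (-20236 + I*√37410985766/2633)*(-1/29313) = -18560/47863 + (20236/29313 - I*√37410985766/77181129) = 424506388/1403008119 - I*√37410985766/77181129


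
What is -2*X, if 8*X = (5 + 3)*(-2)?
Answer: 4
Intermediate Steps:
X = -2 (X = ((5 + 3)*(-2))/8 = (8*(-2))/8 = (1/8)*(-16) = -2)
-2*X = -2*(-2) = 4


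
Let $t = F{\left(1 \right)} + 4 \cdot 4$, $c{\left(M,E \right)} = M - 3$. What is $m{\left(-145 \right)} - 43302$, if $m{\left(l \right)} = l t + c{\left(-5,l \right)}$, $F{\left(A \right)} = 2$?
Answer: $-45920$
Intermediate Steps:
$c{\left(M,E \right)} = -3 + M$
$t = 18$ ($t = 2 + 4 \cdot 4 = 2 + 16 = 18$)
$m{\left(l \right)} = -8 + 18 l$ ($m{\left(l \right)} = l 18 - 8 = 18 l - 8 = -8 + 18 l$)
$m{\left(-145 \right)} - 43302 = \left(-8 + 18 \left(-145\right)\right) - 43302 = \left(-8 - 2610\right) - 43302 = -2618 - 43302 = -45920$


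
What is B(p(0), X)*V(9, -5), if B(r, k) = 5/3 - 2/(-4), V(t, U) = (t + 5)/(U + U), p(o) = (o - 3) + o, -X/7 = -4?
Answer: -91/30 ≈ -3.0333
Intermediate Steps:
X = 28 (X = -7*(-4) = 28)
p(o) = -3 + 2*o (p(o) = (-3 + o) + o = -3 + 2*o)
V(t, U) = (5 + t)/(2*U) (V(t, U) = (5 + t)/((2*U)) = (5 + t)*(1/(2*U)) = (5 + t)/(2*U))
B(r, k) = 13/6 (B(r, k) = 5*(1/3) - 2*(-1/4) = 5/3 + 1/2 = 13/6)
B(p(0), X)*V(9, -5) = 13*((1/2)*(5 + 9)/(-5))/6 = 13*((1/2)*(-1/5)*14)/6 = (13/6)*(-7/5) = -91/30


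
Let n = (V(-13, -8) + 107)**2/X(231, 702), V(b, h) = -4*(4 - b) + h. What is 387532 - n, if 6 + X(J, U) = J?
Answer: 87193739/225 ≈ 3.8753e+5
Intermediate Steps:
X(J, U) = -6 + J
V(b, h) = -16 + h + 4*b (V(b, h) = (-16 + 4*b) + h = -16 + h + 4*b)
n = 961/225 (n = ((-16 - 8 + 4*(-13)) + 107)**2/(-6 + 231) = ((-16 - 8 - 52) + 107)**2/225 = (-76 + 107)**2*(1/225) = 31**2*(1/225) = 961*(1/225) = 961/225 ≈ 4.2711)
387532 - n = 387532 - 1*961/225 = 387532 - 961/225 = 87193739/225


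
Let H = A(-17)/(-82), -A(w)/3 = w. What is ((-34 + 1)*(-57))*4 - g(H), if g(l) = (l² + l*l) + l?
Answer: 12647589/1681 ≈ 7523.9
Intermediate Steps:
A(w) = -3*w
H = -51/82 (H = -3*(-17)/(-82) = 51*(-1/82) = -51/82 ≈ -0.62195)
g(l) = l + 2*l² (g(l) = (l² + l²) + l = 2*l² + l = l + 2*l²)
((-34 + 1)*(-57))*4 - g(H) = ((-34 + 1)*(-57))*4 - (-51)*(1 + 2*(-51/82))/82 = -33*(-57)*4 - (-51)*(1 - 51/41)/82 = 1881*4 - (-51)*(-10)/(82*41) = 7524 - 1*255/1681 = 7524 - 255/1681 = 12647589/1681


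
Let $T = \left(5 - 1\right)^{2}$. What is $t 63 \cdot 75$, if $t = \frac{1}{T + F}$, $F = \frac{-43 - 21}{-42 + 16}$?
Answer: $\frac{4095}{16} \approx 255.94$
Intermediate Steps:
$T = 16$ ($T = 4^{2} = 16$)
$F = \frac{32}{13}$ ($F = - \frac{64}{-26} = \left(-64\right) \left(- \frac{1}{26}\right) = \frac{32}{13} \approx 2.4615$)
$t = \frac{13}{240}$ ($t = \frac{1}{16 + \frac{32}{13}} = \frac{1}{\frac{240}{13}} = \frac{13}{240} \approx 0.054167$)
$t 63 \cdot 75 = \frac{13}{240} \cdot 63 \cdot 75 = \frac{273}{80} \cdot 75 = \frac{4095}{16}$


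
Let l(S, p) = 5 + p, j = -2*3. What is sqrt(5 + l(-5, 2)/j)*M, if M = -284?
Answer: -142*sqrt(138)/3 ≈ -556.04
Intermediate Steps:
j = -6
sqrt(5 + l(-5, 2)/j)*M = sqrt(5 + (5 + 2)/(-6))*(-284) = sqrt(5 + 7*(-1/6))*(-284) = sqrt(5 - 7/6)*(-284) = sqrt(23/6)*(-284) = (sqrt(138)/6)*(-284) = -142*sqrt(138)/3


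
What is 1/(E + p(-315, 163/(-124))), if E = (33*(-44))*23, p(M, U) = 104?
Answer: -1/33292 ≈ -3.0037e-5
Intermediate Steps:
E = -33396 (E = -1452*23 = -33396)
1/(E + p(-315, 163/(-124))) = 1/(-33396 + 104) = 1/(-33292) = -1/33292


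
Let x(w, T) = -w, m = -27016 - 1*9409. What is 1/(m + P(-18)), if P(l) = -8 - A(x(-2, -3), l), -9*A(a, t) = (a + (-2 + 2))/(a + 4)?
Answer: -27/983690 ≈ -2.7448e-5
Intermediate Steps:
m = -36425 (m = -27016 - 9409 = -36425)
A(a, t) = -a/(9*(4 + a)) (A(a, t) = -(a + (-2 + 2))/(9*(a + 4)) = -(a + 0)/(9*(4 + a)) = -a/(9*(4 + a)))
P(l) = -215/27 (P(l) = -8 - (-1)*(-1*(-2))/(36 + 9*(-1*(-2))) = -8 - (-1)*2/(36 + 9*2) = -8 - (-1)*2/(36 + 18) = -8 - (-1)*2/54 = -8 - 1*(-1/27) = -8 + 1/27 = -215/27)
1/(m + P(-18)) = 1/(-36425 - 215/27) = 1/(-983690/27) = -27/983690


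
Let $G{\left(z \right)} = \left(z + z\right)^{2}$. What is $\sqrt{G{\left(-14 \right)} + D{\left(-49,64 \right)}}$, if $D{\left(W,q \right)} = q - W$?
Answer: $\sqrt{897} \approx 29.95$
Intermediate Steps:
$G{\left(z \right)} = 4 z^{2}$ ($G{\left(z \right)} = \left(2 z\right)^{2} = 4 z^{2}$)
$\sqrt{G{\left(-14 \right)} + D{\left(-49,64 \right)}} = \sqrt{4 \left(-14\right)^{2} + \left(64 - -49\right)} = \sqrt{4 \cdot 196 + \left(64 + 49\right)} = \sqrt{784 + 113} = \sqrt{897}$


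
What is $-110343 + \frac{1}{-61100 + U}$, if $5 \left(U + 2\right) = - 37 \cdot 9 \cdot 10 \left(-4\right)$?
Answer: $- \frac{6448224235}{58438} \approx -1.1034 \cdot 10^{5}$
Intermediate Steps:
$U = 2662$ ($U = -2 + \frac{\left(-37\right) 9 \cdot 10 \left(-4\right)}{5} = -2 + \frac{\left(-37\right) 90 \left(-4\right)}{5} = -2 + \frac{\left(-37\right) \left(-360\right)}{5} = -2 + \frac{1}{5} \cdot 13320 = -2 + 2664 = 2662$)
$-110343 + \frac{1}{-61100 + U} = -110343 + \frac{1}{-61100 + 2662} = -110343 + \frac{1}{-58438} = -110343 - \frac{1}{58438} = - \frac{6448224235}{58438}$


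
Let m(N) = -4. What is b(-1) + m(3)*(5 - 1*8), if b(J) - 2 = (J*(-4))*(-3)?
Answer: 2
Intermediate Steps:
b(J) = 2 + 12*J (b(J) = 2 + (J*(-4))*(-3) = 2 - 4*J*(-3) = 2 + 12*J)
b(-1) + m(3)*(5 - 1*8) = (2 + 12*(-1)) - 4*(5 - 1*8) = (2 - 12) - 4*(5 - 8) = -10 - 4*(-3) = -10 + 12 = 2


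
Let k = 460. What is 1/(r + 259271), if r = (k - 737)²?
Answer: 1/336000 ≈ 2.9762e-6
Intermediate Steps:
r = 76729 (r = (460 - 737)² = (-277)² = 76729)
1/(r + 259271) = 1/(76729 + 259271) = 1/336000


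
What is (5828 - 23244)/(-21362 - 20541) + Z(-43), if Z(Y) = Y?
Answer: -1784413/41903 ≈ -42.584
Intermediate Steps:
(5828 - 23244)/(-21362 - 20541) + Z(-43) = (5828 - 23244)/(-21362 - 20541) - 43 = -17416/(-41903) - 43 = -17416*(-1/41903) - 43 = 17416/41903 - 43 = -1784413/41903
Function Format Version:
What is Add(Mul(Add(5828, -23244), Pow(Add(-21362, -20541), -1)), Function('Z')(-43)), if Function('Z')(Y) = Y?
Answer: Rational(-1784413, 41903) ≈ -42.584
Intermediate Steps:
Add(Mul(Add(5828, -23244), Pow(Add(-21362, -20541), -1)), Function('Z')(-43)) = Add(Mul(Add(5828, -23244), Pow(Add(-21362, -20541), -1)), -43) = Add(Mul(-17416, Pow(-41903, -1)), -43) = Add(Mul(-17416, Rational(-1, 41903)), -43) = Add(Rational(17416, 41903), -43) = Rational(-1784413, 41903)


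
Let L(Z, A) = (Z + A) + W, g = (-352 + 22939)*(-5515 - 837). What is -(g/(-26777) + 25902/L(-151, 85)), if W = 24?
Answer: -888712059/187439 ≈ -4741.3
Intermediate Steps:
g = -143472624 (g = 22587*(-6352) = -143472624)
L(Z, A) = 24 + A + Z (L(Z, A) = (Z + A) + 24 = (A + Z) + 24 = 24 + A + Z)
-(g/(-26777) + 25902/L(-151, 85)) = -(-143472624/(-26777) + 25902/(24 + 85 - 151)) = -(-143472624*(-1/26777) + 25902/(-42)) = -(143472624/26777 + 25902*(-1/42)) = -(143472624/26777 - 4317/7) = -1*888712059/187439 = -888712059/187439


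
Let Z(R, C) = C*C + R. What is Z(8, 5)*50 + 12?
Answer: 1662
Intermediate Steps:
Z(R, C) = R + C² (Z(R, C) = C² + R = R + C²)
Z(8, 5)*50 + 12 = (8 + 5²)*50 + 12 = (8 + 25)*50 + 12 = 33*50 + 12 = 1650 + 12 = 1662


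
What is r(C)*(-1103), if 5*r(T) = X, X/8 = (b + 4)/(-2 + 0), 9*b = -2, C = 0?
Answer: 150008/45 ≈ 3333.5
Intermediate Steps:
b = -2/9 (b = (1/9)*(-2) = -2/9 ≈ -0.22222)
X = -136/9 (X = 8*((-2/9 + 4)/(-2 + 0)) = 8*((34/9)/(-2)) = 8*((34/9)*(-1/2)) = 8*(-17/9) = -136/9 ≈ -15.111)
r(T) = -136/45 (r(T) = (1/5)*(-136/9) = -136/45)
r(C)*(-1103) = -136/45*(-1103) = 150008/45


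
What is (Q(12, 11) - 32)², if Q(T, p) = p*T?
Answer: 10000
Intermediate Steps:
Q(T, p) = T*p
(Q(12, 11) - 32)² = (12*11 - 32)² = (132 - 32)² = 100² = 10000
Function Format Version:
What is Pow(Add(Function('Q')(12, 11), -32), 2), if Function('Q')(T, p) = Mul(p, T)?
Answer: 10000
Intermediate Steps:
Function('Q')(T, p) = Mul(T, p)
Pow(Add(Function('Q')(12, 11), -32), 2) = Pow(Add(Mul(12, 11), -32), 2) = Pow(Add(132, -32), 2) = Pow(100, 2) = 10000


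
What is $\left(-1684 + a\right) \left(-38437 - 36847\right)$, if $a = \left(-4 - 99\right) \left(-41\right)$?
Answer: $-191146076$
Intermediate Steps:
$a = 4223$ ($a = \left(-103\right) \left(-41\right) = 4223$)
$\left(-1684 + a\right) \left(-38437 - 36847\right) = \left(-1684 + 4223\right) \left(-38437 - 36847\right) = 2539 \left(-75284\right) = -191146076$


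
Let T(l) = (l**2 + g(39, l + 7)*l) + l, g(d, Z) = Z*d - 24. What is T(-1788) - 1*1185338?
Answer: 126245422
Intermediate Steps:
g(d, Z) = -24 + Z*d
T(l) = l + l**2 + l*(249 + 39*l) (T(l) = (l**2 + (-24 + (l + 7)*39)*l) + l = (l**2 + (-24 + (7 + l)*39)*l) + l = (l**2 + (-24 + (273 + 39*l))*l) + l = (l**2 + (249 + 39*l)*l) + l = (l**2 + l*(249 + 39*l)) + l = l + l**2 + l*(249 + 39*l))
T(-1788) - 1*1185338 = 10*(-1788)*(25 + 4*(-1788)) - 1*1185338 = 10*(-1788)*(25 - 7152) - 1185338 = 10*(-1788)*(-7127) - 1185338 = 127430760 - 1185338 = 126245422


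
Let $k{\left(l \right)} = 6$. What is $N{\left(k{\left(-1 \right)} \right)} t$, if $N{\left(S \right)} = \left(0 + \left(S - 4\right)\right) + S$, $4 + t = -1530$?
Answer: $-12272$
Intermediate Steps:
$t = -1534$ ($t = -4 - 1530 = -1534$)
$N{\left(S \right)} = -4 + 2 S$ ($N{\left(S \right)} = \left(0 + \left(-4 + S\right)\right) + S = \left(-4 + S\right) + S = -4 + 2 S$)
$N{\left(k{\left(-1 \right)} \right)} t = \left(-4 + 2 \cdot 6\right) \left(-1534\right) = \left(-4 + 12\right) \left(-1534\right) = 8 \left(-1534\right) = -12272$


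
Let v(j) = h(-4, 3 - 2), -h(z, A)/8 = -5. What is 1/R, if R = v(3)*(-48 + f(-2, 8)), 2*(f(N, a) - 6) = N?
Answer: -1/1720 ≈ -0.00058139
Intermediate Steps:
h(z, A) = 40 (h(z, A) = -8*(-5) = 40)
f(N, a) = 6 + N/2
v(j) = 40
R = -1720 (R = 40*(-48 + (6 + (½)*(-2))) = 40*(-48 + (6 - 1)) = 40*(-48 + 5) = 40*(-43) = -1720)
1/R = 1/(-1720) = -1/1720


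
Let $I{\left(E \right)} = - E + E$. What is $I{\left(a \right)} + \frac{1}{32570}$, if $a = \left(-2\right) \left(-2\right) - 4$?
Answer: $\frac{1}{32570} \approx 3.0703 \cdot 10^{-5}$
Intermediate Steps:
$a = 0$ ($a = 4 - 4 = 0$)
$I{\left(E \right)} = 0$
$I{\left(a \right)} + \frac{1}{32570} = 0 + \frac{1}{32570} = \frac{1}{32570}$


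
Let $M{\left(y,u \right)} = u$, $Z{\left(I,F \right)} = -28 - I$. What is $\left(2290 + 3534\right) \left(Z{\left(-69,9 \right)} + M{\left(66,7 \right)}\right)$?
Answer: $279552$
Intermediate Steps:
$\left(2290 + 3534\right) \left(Z{\left(-69,9 \right)} + M{\left(66,7 \right)}\right) = \left(2290 + 3534\right) \left(\left(-28 - -69\right) + 7\right) = 5824 \left(\left(-28 + 69\right) + 7\right) = 5824 \left(41 + 7\right) = 5824 \cdot 48 = 279552$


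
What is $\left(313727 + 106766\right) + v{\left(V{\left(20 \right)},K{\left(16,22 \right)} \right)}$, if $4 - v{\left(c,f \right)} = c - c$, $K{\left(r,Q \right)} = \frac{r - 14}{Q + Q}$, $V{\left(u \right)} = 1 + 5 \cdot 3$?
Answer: $420497$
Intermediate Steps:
$V{\left(u \right)} = 16$ ($V{\left(u \right)} = 1 + 15 = 16$)
$K{\left(r,Q \right)} = \frac{-14 + r}{2 Q}$
$v{\left(c,f \right)} = 4$ ($v{\left(c,f \right)} = 4 - \left(c - c\right) = 4 - 0 = 4 + 0 = 4$)
$\left(313727 + 106766\right) + v{\left(V{\left(20 \right)},K{\left(16,22 \right)} \right)} = \left(313727 + 106766\right) + 4 = 420493 + 4 = 420497$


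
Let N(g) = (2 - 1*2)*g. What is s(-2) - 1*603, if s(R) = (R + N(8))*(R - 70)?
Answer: -459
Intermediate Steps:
N(g) = 0 (N(g) = (2 - 2)*g = 0*g = 0)
s(R) = R*(-70 + R) (s(R) = (R + 0)*(R - 70) = R*(-70 + R))
s(-2) - 1*603 = -2*(-70 - 2) - 1*603 = -2*(-72) - 603 = 144 - 603 = -459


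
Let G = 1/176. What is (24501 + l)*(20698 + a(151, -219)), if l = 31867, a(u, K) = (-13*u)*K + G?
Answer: 279390532083/11 ≈ 2.5399e+10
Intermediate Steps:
G = 1/176 ≈ 0.0056818
a(u, K) = 1/176 - 13*K*u (a(u, K) = (-13*u)*K + 1/176 = -13*K*u + 1/176 = 1/176 - 13*K*u)
(24501 + l)*(20698 + a(151, -219)) = (24501 + 31867)*(20698 + (1/176 - 13*(-219)*151)) = 56368*(20698 + (1/176 + 429897)) = 56368*(20698 + 75661873/176) = 56368*(79304721/176) = 279390532083/11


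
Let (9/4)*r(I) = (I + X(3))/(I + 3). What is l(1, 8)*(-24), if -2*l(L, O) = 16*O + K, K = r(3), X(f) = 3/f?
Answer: 13856/9 ≈ 1539.6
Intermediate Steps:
r(I) = 4*(1 + I)/(9*(3 + I)) (r(I) = 4*((I + 3/3)/(I + 3))/9 = 4*((I + 3*(⅓))/(3 + I))/9 = 4*((I + 1)/(3 + I))/9 = 4*((1 + I)/(3 + I))/9 = 4*(1 + I)/(9*(3 + I)))
K = 8/27 (K = 4*(1 + 3)/(9*(3 + 3)) = (4/9)*4/6 = (4/9)*(⅙)*4 = 8/27 ≈ 0.29630)
l(L, O) = -4/27 - 8*O (l(L, O) = -(16*O + 8/27)/2 = -(8/27 + 16*O)/2 = -4/27 - 8*O)
l(1, 8)*(-24) = (-4/27 - 8*8)*(-24) = (-4/27 - 64)*(-24) = -1732/27*(-24) = 13856/9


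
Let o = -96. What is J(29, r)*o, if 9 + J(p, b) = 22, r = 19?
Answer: -1248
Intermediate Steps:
J(p, b) = 13 (J(p, b) = -9 + 22 = 13)
J(29, r)*o = 13*(-96) = -1248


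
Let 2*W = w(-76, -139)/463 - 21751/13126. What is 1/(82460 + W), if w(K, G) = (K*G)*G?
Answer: 12154676/982990346351 ≈ 1.2365e-5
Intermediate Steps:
w(K, G) = K*G² (w(K, G) = (G*K)*G = K*G²)
W = -19284236609/12154676 (W = (-76*(-139)²/463 - 21751/13126)/2 = (-76*19321*(1/463) - 21751*1/13126)/2 = (-1468396*1/463 - 21751/13126)/2 = (-1468396/463 - 21751/13126)/2 = (½)*(-19284236609/6077338) = -19284236609/12154676 ≈ -1586.6)
1/(82460 + W) = 1/(82460 - 19284236609/12154676) = 1/(982990346351/12154676) = 12154676/982990346351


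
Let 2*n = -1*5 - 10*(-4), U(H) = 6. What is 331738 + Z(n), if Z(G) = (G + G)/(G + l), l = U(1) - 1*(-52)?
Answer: 50092508/151 ≈ 3.3174e+5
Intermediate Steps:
l = 58 (l = 6 - 1*(-52) = 6 + 52 = 58)
n = 35/2 (n = (-1*5 - 10*(-4))/2 = (-5 + 40)/2 = (½)*35 = 35/2 ≈ 17.500)
Z(G) = 2*G/(58 + G) (Z(G) = (G + G)/(G + 58) = (2*G)/(58 + G) = 2*G/(58 + G))
331738 + Z(n) = 331738 + 2*(35/2)/(58 + 35/2) = 331738 + 2*(35/2)/(151/2) = 331738 + 2*(35/2)*(2/151) = 331738 + 70/151 = 50092508/151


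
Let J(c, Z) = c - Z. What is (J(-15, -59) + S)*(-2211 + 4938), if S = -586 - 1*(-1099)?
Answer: 1518939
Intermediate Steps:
S = 513 (S = -586 + 1099 = 513)
(J(-15, -59) + S)*(-2211 + 4938) = ((-15 - 1*(-59)) + 513)*(-2211 + 4938) = ((-15 + 59) + 513)*2727 = (44 + 513)*2727 = 557*2727 = 1518939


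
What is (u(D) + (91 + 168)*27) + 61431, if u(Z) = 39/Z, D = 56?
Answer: 3831783/56 ≈ 68425.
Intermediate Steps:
(u(D) + (91 + 168)*27) + 61431 = (39/56 + (91 + 168)*27) + 61431 = (39*(1/56) + 259*27) + 61431 = (39/56 + 6993) + 61431 = 391647/56 + 61431 = 3831783/56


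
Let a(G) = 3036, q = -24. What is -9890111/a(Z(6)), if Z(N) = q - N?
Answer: -899101/276 ≈ -3257.6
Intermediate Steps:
Z(N) = -24 - N
-9890111/a(Z(6)) = -9890111/3036 = -9890111*1/3036 = -899101/276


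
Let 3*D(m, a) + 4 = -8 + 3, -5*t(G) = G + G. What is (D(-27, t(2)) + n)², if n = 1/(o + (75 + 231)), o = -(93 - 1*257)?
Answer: 1985281/220900 ≈ 8.9872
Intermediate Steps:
o = 164 (o = -(93 - 257) = -1*(-164) = 164)
t(G) = -2*G/5 (t(G) = -(G + G)/5 = -2*G/5)
D(m, a) = -3 (D(m, a) = -4/3 + (-8 + 3)/3 = -4/3 + (⅓)*(-5) = -4/3 - 5/3 = -3)
n = 1/470 (n = 1/(164 + (75 + 231)) = 1/(164 + 306) = 1/470 ≈ 0.0021277)
(D(-27, t(2)) + n)² = (-3 + 1/470)² = (-1409/470)² = 1985281/220900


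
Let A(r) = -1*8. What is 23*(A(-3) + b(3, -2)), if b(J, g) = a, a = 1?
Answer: -161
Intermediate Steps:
A(r) = -8
b(J, g) = 1
23*(A(-3) + b(3, -2)) = 23*(-8 + 1) = 23*(-7) = -161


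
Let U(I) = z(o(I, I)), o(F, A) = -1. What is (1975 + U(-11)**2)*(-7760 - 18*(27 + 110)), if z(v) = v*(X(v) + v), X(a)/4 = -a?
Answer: -20288384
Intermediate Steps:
X(a) = -4*a (X(a) = 4*(-a) = -4*a)
z(v) = -3*v**2 (z(v) = v*(-4*v + v) = v*(-3*v) = -3*v**2)
U(I) = -3 (U(I) = -3*(-1)**2 = -3*1 = -3)
(1975 + U(-11)**2)*(-7760 - 18*(27 + 110)) = (1975 + (-3)**2)*(-7760 - 18*(27 + 110)) = (1975 + 9)*(-7760 - 18*137) = 1984*(-7760 - 2466) = 1984*(-10226) = -20288384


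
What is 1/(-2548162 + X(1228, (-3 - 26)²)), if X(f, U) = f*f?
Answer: -1/1040178 ≈ -9.6137e-7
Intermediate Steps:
X(f, U) = f²
1/(-2548162 + X(1228, (-3 - 26)²)) = 1/(-2548162 + 1228²) = 1/(-2548162 + 1507984) = 1/(-1040178) = -1/1040178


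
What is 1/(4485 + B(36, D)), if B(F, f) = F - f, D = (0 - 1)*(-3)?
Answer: 1/4518 ≈ 0.00022134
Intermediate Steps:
D = 3 (D = -1*(-3) = 3)
1/(4485 + B(36, D)) = 1/(4485 + (36 - 1*3)) = 1/(4485 + (36 - 3)) = 1/(4485 + 33) = 1/4518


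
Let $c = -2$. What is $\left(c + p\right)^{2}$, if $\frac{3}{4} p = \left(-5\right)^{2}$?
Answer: $\frac{8836}{9} \approx 981.78$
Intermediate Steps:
$p = \frac{100}{3}$ ($p = \frac{4 \left(-5\right)^{2}}{3} = \frac{4}{3} \cdot 25 = \frac{100}{3} \approx 33.333$)
$\left(c + p\right)^{2} = \left(-2 + \frac{100}{3}\right)^{2} = \left(\frac{94}{3}\right)^{2} = \frac{8836}{9}$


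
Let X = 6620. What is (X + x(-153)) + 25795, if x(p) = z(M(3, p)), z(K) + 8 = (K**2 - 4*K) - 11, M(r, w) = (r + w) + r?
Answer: 54593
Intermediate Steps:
M(r, w) = w + 2*r
z(K) = -19 + K**2 - 4*K (z(K) = -8 + ((K**2 - 4*K) - 11) = -8 + (-11 + K**2 - 4*K) = -19 + K**2 - 4*K)
x(p) = -43 + (6 + p)**2 - 4*p (x(p) = -19 + (p + 2*3)**2 - 4*(p + 2*3) = -19 + (p + 6)**2 - 4*(p + 6) = -19 + (6 + p)**2 - 4*(6 + p) = -19 + (6 + p)**2 + (-24 - 4*p) = -43 + (6 + p)**2 - 4*p)
(X + x(-153)) + 25795 = (6620 + (-7 + (-153)**2 + 8*(-153))) + 25795 = (6620 + (-7 + 23409 - 1224)) + 25795 = (6620 + 22178) + 25795 = 28798 + 25795 = 54593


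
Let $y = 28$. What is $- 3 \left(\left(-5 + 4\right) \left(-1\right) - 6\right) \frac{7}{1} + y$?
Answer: $133$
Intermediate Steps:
$- 3 \left(\left(-5 + 4\right) \left(-1\right) - 6\right) \frac{7}{1} + y = - 3 \left(\left(-5 + 4\right) \left(-1\right) - 6\right) \frac{7}{1} + 28 = - 3 \left(\left(-1\right) \left(-1\right) - 6\right) 7 \cdot 1 + 28 = - 3 \left(1 - 6\right) 7 + 28 = - 3 \left(\left(-5\right) 7\right) + 28 = \left(-3\right) \left(-35\right) + 28 = 105 + 28 = 133$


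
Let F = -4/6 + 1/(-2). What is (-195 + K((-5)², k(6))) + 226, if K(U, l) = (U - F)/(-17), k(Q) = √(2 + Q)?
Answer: 3005/102 ≈ 29.461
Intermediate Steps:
F = -7/6 (F = -4*⅙ + 1*(-½) = -⅔ - ½ = -7/6 ≈ -1.1667)
K(U, l) = -7/102 - U/17 (K(U, l) = (U - 1*(-7/6))/(-17) = (U + 7/6)*(-1/17) = (7/6 + U)*(-1/17) = -7/102 - U/17)
(-195 + K((-5)², k(6))) + 226 = (-195 + (-7/102 - 1/17*(-5)²)) + 226 = (-195 + (-7/102 - 1/17*25)) + 226 = (-195 + (-7/102 - 25/17)) + 226 = (-195 - 157/102) + 226 = -20047/102 + 226 = 3005/102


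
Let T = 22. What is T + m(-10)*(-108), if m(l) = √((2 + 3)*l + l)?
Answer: 22 - 216*I*√15 ≈ 22.0 - 836.56*I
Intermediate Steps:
m(l) = √6*√l (m(l) = √(5*l + l) = √(6*l) = √6*√l)
T + m(-10)*(-108) = 22 + (√6*√(-10))*(-108) = 22 + (√6*(I*√10))*(-108) = 22 + (2*I*√15)*(-108) = 22 - 216*I*√15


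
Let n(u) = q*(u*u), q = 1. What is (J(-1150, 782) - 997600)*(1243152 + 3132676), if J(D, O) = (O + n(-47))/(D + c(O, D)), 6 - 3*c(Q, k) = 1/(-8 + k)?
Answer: -17409624771339110552/3988151 ≈ -4.3653e+12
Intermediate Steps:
c(Q, k) = 2 - 1/(3*(-8 + k))
n(u) = u² (n(u) = 1*(u*u) = 1*u² = u²)
J(D, O) = (2209 + O)/(D + (-49 + 6*D)/(3*(-8 + D))) (J(D, O) = (O + (-47)²)/(D + (-49 + 6*D)/(3*(-8 + D))) = (O + 2209)/(D + (-49 + 6*D)/(3*(-8 + D))) = (2209 + O)/(D + (-49 + 6*D)/(3*(-8 + D))))
(J(-1150, 782) - 997600)*(1243152 + 3132676) = (3*(-8 - 1150)*(2209 + 782)/(-49 + 6*(-1150) + 3*(-1150)*(-8 - 1150)) - 997600)*(1243152 + 3132676) = (3*(-1158)*2991/(-49 - 6900 + 3*(-1150)*(-1158)) - 997600)*4375828 = (3*(-1158)*2991/(-49 - 6900 + 3995100) - 997600)*4375828 = (3*(-1158)*2991/3988151 - 997600)*4375828 = (3*(1/3988151)*(-1158)*2991 - 997600)*4375828 = (-10390734/3988151 - 997600)*4375828 = -3978589828334/3988151*4375828 = -17409624771339110552/3988151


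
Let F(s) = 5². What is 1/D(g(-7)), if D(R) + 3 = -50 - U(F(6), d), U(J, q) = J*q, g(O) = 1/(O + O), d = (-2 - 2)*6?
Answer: 1/547 ≈ 0.0018282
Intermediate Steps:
d = -24 (d = -4*6 = -24)
F(s) = 25
g(O) = 1/(2*O)
D(R) = 547 (D(R) = -3 + (-50 - 25*(-24)) = -3 + (-50 - 1*(-600)) = -3 + (-50 + 600) = -3 + 550 = 547)
1/D(g(-7)) = 1/547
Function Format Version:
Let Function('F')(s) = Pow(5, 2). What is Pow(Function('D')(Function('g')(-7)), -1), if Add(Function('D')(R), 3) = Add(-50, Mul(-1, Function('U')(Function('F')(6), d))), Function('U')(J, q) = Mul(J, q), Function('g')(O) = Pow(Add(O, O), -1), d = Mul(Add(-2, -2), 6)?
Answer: Rational(1, 547) ≈ 0.0018282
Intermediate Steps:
d = -24 (d = Mul(-4, 6) = -24)
Function('F')(s) = 25
Function('g')(O) = Mul(Rational(1, 2), Pow(O, -1)) (Function('g')(O) = Pow(Mul(2, O), -1) = Mul(Rational(1, 2), Pow(O, -1)))
Function('D')(R) = 547 (Function('D')(R) = Add(-3, Add(-50, Mul(-1, Mul(25, -24)))) = Add(-3, Add(-50, Mul(-1, -600))) = Add(-3, Add(-50, 600)) = Add(-3, 550) = 547)
Pow(Function('D')(Function('g')(-7)), -1) = Pow(547, -1) = Rational(1, 547)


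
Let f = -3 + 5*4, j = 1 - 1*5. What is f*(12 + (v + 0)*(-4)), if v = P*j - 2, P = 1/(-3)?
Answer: 748/3 ≈ 249.33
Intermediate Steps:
P = -1/3 ≈ -0.33333
j = -4 (j = 1 - 5 = -4)
v = -2/3 (v = -1/3*(-4) - 2 = 4/3 - 2 = -2/3 ≈ -0.66667)
f = 17 (f = -3 + 20 = 17)
f*(12 + (v + 0)*(-4)) = 17*(12 + (-2/3 + 0)*(-4)) = 17*(12 - 2/3*(-4)) = 17*(12 + 8/3) = 17*(44/3) = 748/3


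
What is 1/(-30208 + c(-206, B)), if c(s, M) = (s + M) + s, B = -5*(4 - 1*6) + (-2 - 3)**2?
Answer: -1/30585 ≈ -3.2696e-5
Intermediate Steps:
B = 35 (B = -5*(4 - 6) + (-5)**2 = -5*(-2) + 25 = 10 + 25 = 35)
c(s, M) = M + 2*s (c(s, M) = (M + s) + s = M + 2*s)
1/(-30208 + c(-206, B)) = 1/(-30208 + (35 + 2*(-206))) = 1/(-30208 + (35 - 412)) = 1/(-30208 - 377) = 1/(-30585) = -1/30585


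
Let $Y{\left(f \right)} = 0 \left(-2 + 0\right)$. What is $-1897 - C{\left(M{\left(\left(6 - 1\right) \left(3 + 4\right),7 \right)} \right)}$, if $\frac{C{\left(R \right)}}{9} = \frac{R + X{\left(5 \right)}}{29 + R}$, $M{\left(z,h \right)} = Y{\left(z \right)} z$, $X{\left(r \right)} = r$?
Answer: $- \frac{55058}{29} \approx -1898.6$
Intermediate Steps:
$Y{\left(f \right)} = 0$ ($Y{\left(f \right)} = 0 \left(-2\right) = 0$)
$M{\left(z,h \right)} = 0$ ($M{\left(z,h \right)} = 0 z = 0$)
$C{\left(R \right)} = \frac{9 \left(5 + R\right)}{29 + R}$ ($C{\left(R \right)} = 9 \frac{R + 5}{29 + R} = 9 \frac{5 + R}{29 + R} = \frac{9 \left(5 + R\right)}{29 + R}$)
$-1897 - C{\left(M{\left(\left(6 - 1\right) \left(3 + 4\right),7 \right)} \right)} = -1897 - \frac{9 \left(5 + 0\right)}{29 + 0} = -1897 - 9 \cdot \frac{1}{29} \cdot 5 = -1897 - \frac{45}{29} = - \frac{55058}{29}$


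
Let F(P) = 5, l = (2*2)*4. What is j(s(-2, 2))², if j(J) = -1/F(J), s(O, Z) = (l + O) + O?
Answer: 1/25 ≈ 0.040000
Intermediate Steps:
l = 16 (l = 4*4 = 16)
s(O, Z) = 16 + 2*O (s(O, Z) = (16 + O) + O = 16 + 2*O)
j(J) = -⅕ (j(J) = -1/5 = -1*⅕ = -⅕)
j(s(-2, 2))² = (-⅕)² = 1/25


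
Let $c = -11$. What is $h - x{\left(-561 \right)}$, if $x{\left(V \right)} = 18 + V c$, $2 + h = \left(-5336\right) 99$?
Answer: $-534455$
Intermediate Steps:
$h = -528266$ ($h = -2 - 528264 = -528266$)
$x{\left(V \right)} = 18 - 11 V$ ($x{\left(V \right)} = 18 + V \left(-11\right) = 18 - 11 V$)
$h - x{\left(-561 \right)} = -528266 - \left(18 - -6171\right) = -528266 - \left(18 + 6171\right) = -528266 - 6189 = -534455$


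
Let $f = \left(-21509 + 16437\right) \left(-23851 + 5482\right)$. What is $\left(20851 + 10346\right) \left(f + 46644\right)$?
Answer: $2908003771764$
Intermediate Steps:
$f = 93167568$ ($f = \left(-5072\right) \left(-18369\right) = 93167568$)
$\left(20851 + 10346\right) \left(f + 46644\right) = \left(20851 + 10346\right) \left(93167568 + 46644\right) = 31197 \cdot 93214212 = 2908003771764$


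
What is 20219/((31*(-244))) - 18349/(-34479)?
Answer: -558339065/260799156 ≈ -2.1409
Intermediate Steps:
20219/((31*(-244))) - 18349/(-34479) = 20219/(-7564) - 18349*(-1/34479) = 20219*(-1/7564) + 18349/34479 = -20219/7564 + 18349/34479 = -558339065/260799156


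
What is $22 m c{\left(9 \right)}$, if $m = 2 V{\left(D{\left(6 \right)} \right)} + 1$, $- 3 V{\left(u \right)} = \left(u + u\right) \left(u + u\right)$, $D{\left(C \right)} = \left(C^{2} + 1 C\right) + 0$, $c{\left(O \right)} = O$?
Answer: $-931194$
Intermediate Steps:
$D{\left(C \right)} = C + C^{2}$ ($D{\left(C \right)} = \left(C^{2} + C\right) + 0 = \left(C + C^{2}\right) + 0 = C + C^{2}$)
$V{\left(u \right)} = - \frac{4 u^{2}}{3}$ ($V{\left(u \right)} = - \frac{\left(u + u\right) \left(u + u\right)}{3} = - \frac{2 u 2 u}{3} = - \frac{4 u^{2}}{3}$)
$m = -4703$ ($m = 2 \left(- \frac{4 \left(6 \left(1 + 6\right)\right)^{2}}{3}\right) + 1 = 2 \left(- \frac{4 \left(6 \cdot 7\right)^{2}}{3}\right) + 1 = 2 \left(- \frac{4 \cdot 42^{2}}{3}\right) + 1 = 2 \left(\left(- \frac{4}{3}\right) 1764\right) + 1 = 2 \left(-2352\right) + 1 = -4704 + 1 = -4703$)
$22 m c{\left(9 \right)} = 22 \left(-4703\right) 9 = \left(-103466\right) 9 = -931194$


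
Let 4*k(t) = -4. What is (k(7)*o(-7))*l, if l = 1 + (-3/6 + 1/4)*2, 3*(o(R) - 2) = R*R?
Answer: -55/6 ≈ -9.1667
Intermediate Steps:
k(t) = -1 (k(t) = (1/4)*(-4) = -1)
o(R) = 2 + R**2/3 (o(R) = 2 + (R*R)/3 = 2 + R**2/3)
l = 1/2 (l = 1 + (-3*1/6 + 1*(1/4))*2 = 1 + (-1/2 + 1/4)*2 = 1 - 1/4*2 = 1 - 1/2 = 1/2 ≈ 0.50000)
(k(7)*o(-7))*l = -(2 + (1/3)*(-7)**2)*(1/2) = -(2 + (1/3)*49)*(1/2) = -(2 + 49/3)*(1/2) = -1*55/3*(1/2) = -55/3*1/2 = -55/6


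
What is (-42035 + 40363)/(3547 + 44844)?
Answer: -1672/48391 ≈ -0.034552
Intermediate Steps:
(-42035 + 40363)/(3547 + 44844) = -1672/48391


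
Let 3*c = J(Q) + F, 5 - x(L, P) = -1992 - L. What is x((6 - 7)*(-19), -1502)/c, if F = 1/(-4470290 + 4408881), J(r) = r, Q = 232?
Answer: 371401632/14246887 ≈ 26.069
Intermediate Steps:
x(L, P) = 1997 + L (x(L, P) = 5 - (-1992 - L) = 5 + (1992 + L) = 1997 + L)
F = -1/61409 (F = 1/(-61409) = -1/61409 ≈ -1.6284e-5)
c = 14246887/184227 (c = (232 - 1/61409)/3 = (⅓)*(14246887/61409) = 14246887/184227 ≈ 77.333)
x((6 - 7)*(-19), -1502)/c = (1997 + (6 - 7)*(-19))/(14246887/184227) = (1997 - 1*(-19))*(184227/14246887) = (1997 + 19)*(184227/14246887) = 2016*(184227/14246887) = 371401632/14246887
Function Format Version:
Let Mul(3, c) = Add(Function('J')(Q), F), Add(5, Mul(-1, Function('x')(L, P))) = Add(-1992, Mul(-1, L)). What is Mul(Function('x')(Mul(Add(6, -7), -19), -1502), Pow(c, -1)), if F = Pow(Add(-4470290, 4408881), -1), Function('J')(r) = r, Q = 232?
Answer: Rational(371401632, 14246887) ≈ 26.069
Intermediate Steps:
Function('x')(L, P) = Add(1997, L) (Function('x')(L, P) = Add(5, Mul(-1, Add(-1992, Mul(-1, L)))) = Add(5, Add(1992, L)) = Add(1997, L))
F = Rational(-1, 61409) (F = Pow(-61409, -1) = Rational(-1, 61409) ≈ -1.6284e-5)
c = Rational(14246887, 184227) (c = Mul(Rational(1, 3), Add(232, Rational(-1, 61409))) = Mul(Rational(1, 3), Rational(14246887, 61409)) = Rational(14246887, 184227) ≈ 77.333)
Mul(Function('x')(Mul(Add(6, -7), -19), -1502), Pow(c, -1)) = Mul(Add(1997, Mul(Add(6, -7), -19)), Pow(Rational(14246887, 184227), -1)) = Mul(Add(1997, Mul(-1, -19)), Rational(184227, 14246887)) = Mul(Add(1997, 19), Rational(184227, 14246887)) = Mul(2016, Rational(184227, 14246887)) = Rational(371401632, 14246887)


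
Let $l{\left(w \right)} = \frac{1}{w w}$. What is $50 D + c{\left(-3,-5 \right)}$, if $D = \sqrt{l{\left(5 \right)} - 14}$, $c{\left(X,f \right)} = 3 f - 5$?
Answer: $-20 + 10 i \sqrt{349} \approx -20.0 + 186.82 i$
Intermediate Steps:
$l{\left(w \right)} = \frac{1}{w^{2}}$
$c{\left(X,f \right)} = -5 + 3 f$
$D = \frac{i \sqrt{349}}{5}$ ($D = \sqrt{\frac{1}{25} - 14} = \sqrt{- \frac{349}{25}} = \frac{i \sqrt{349}}{5} \approx 3.7363 i$)
$50 D + c{\left(-3,-5 \right)} = 50 \frac{i \sqrt{349}}{5} + \left(-5 + 3 \left(-5\right)\right) = 10 i \sqrt{349} - 20 = -20 + 10 i \sqrt{349}$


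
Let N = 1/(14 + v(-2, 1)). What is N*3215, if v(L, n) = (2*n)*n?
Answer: 3215/16 ≈ 200.94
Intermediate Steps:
v(L, n) = 2*n²
N = 1/16 (N = 1/(14 + 2*1²) = 1/(14 + 2*1) = 1/(14 + 2) = 1/16 ≈ 0.062500)
N*3215 = (1/16)*3215 = 3215/16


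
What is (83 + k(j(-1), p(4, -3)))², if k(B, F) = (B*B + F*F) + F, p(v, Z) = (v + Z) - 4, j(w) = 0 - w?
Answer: 8100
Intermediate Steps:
j(w) = -w
p(v, Z) = -4 + Z + v (p(v, Z) = (Z + v) - 4 = -4 + Z + v)
k(B, F) = F + B² + F² (k(B, F) = (B² + F²) + F = F + B² + F²)
(83 + k(j(-1), p(4, -3)))² = (83 + ((-4 - 3 + 4) + (-1*(-1))² + (-4 - 3 + 4)²))² = (83 + (-3 + 1² + (-3)²))² = (83 + (-3 + 1 + 9))² = (83 + 7)² = 90² = 8100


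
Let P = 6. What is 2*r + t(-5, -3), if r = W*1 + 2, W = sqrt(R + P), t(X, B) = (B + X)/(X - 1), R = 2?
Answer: 16/3 + 4*sqrt(2) ≈ 10.990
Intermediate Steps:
t(X, B) = (B + X)/(-1 + X)
W = 2*sqrt(2) (W = sqrt(2 + 6) = sqrt(8) = 2*sqrt(2) ≈ 2.8284)
r = 2 + 2*sqrt(2) (r = (2*sqrt(2))*1 + 2 = 2*sqrt(2) + 2 = 2 + 2*sqrt(2) ≈ 4.8284)
2*r + t(-5, -3) = 2*(2 + 2*sqrt(2)) + (-3 - 5)/(-1 - 5) = (4 + 4*sqrt(2)) - 8/(-6) = (4 + 4*sqrt(2)) - 1/6*(-8) = (4 + 4*sqrt(2)) + 4/3 = 16/3 + 4*sqrt(2)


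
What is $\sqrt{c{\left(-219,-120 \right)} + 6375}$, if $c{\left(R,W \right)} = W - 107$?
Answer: $2 \sqrt{1537} \approx 78.409$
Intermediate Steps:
$c{\left(R,W \right)} = -107 + W$
$\sqrt{c{\left(-219,-120 \right)} + 6375} = \sqrt{\left(-107 - 120\right) + 6375} = \sqrt{-227 + 6375} = \sqrt{6148} = 2 \sqrt{1537}$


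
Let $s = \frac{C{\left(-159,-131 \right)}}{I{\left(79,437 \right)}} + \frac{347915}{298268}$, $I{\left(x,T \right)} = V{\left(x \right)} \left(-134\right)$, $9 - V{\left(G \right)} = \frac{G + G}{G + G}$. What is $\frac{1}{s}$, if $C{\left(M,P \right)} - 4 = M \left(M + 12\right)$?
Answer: $- \frac{79935824}{1649911539} \approx -0.048449$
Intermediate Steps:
$V{\left(G \right)} = 8$ ($V{\left(G \right)} = 9 - \frac{G + G}{G + G} = 9 - \frac{2 G}{2 G} = 9 - 2 G \frac{1}{2 G} = 9 - 1 = 8$)
$C{\left(M,P \right)} = 4 + M \left(12 + M\right)$ ($C{\left(M,P \right)} = 4 + M \left(M + 12\right) = 4 + M \left(12 + M\right)$)
$I{\left(x,T \right)} = -1072$ ($I{\left(x,T \right)} = 8 \left(-134\right) = -1072$)
$s = - \frac{1649911539}{79935824}$ ($s = \frac{4 + \left(-159\right)^{2} + 12 \left(-159\right)}{-1072} + \frac{347915}{298268} = \left(4 + 25281 - 1908\right) \left(- \frac{1}{1072}\right) + 347915 \cdot \frac{1}{298268} = 23377 \left(- \frac{1}{1072}\right) + \frac{347915}{298268} = - \frac{23377}{1072} + \frac{347915}{298268} = - \frac{1649911539}{79935824} \approx -20.64$)
$\frac{1}{s} = \frac{1}{- \frac{1649911539}{79935824}} = - \frac{79935824}{1649911539}$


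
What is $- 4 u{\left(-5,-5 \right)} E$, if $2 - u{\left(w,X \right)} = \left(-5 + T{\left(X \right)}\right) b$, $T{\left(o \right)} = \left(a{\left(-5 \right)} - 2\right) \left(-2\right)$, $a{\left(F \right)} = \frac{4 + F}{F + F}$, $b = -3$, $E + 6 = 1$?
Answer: $-32$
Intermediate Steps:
$E = -5$ ($E = -6 + 1 = -5$)
$a{\left(F \right)} = \frac{4 + F}{2 F}$
$T{\left(o \right)} = \frac{19}{5}$ ($T{\left(o \right)} = \left(\frac{4 - 5}{2 \left(-5\right)} - 2\right) \left(-2\right) = \left(\frac{1}{2} \left(- \frac{1}{5}\right) \left(-1\right) - 2\right) \left(-2\right) = \left(\frac{1}{10} - 2\right) \left(-2\right) = \left(- \frac{19}{10}\right) \left(-2\right) = \frac{19}{5}$)
$u{\left(w,X \right)} = - \frac{8}{5}$ ($u{\left(w,X \right)} = 2 - \left(-5 + \frac{19}{5}\right) \left(-3\right) = 2 - \left(- \frac{6}{5}\right) \left(-3\right) = 2 - \frac{18}{5} = - \frac{8}{5}$)
$- 4 u{\left(-5,-5 \right)} E = \left(-4\right) \left(- \frac{8}{5}\right) \left(-5\right) = \frac{32}{5} \left(-5\right) = -32$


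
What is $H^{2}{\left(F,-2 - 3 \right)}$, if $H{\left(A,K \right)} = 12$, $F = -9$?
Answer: $144$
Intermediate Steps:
$H^{2}{\left(F,-2 - 3 \right)} = 12^{2} = 144$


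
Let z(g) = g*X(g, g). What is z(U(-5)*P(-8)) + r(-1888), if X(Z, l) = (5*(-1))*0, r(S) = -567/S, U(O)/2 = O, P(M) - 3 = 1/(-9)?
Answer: 567/1888 ≈ 0.30032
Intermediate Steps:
P(M) = 26/9 (P(M) = 3 + 1/(-9) = 3 - 1/9 = 26/9)
U(O) = 2*O
X(Z, l) = 0 (X(Z, l) = -5*0 = 0)
z(g) = 0 (z(g) = g*0 = 0)
z(U(-5)*P(-8)) + r(-1888) = 0 - 567/(-1888) = 0 - 567*(-1/1888) = 0 + 567/1888 = 567/1888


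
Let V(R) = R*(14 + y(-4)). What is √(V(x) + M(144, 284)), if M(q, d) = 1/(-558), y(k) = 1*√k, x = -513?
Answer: √(-248468534 - 35495496*I)/186 ≈ 6.038 - 84.962*I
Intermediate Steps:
y(k) = √k
M(q, d) = -1/558
V(R) = R*(14 + 2*I) (V(R) = R*(14 + √(-4)) = R*(14 + 2*I))
√(V(x) + M(144, 284)) = √(2*(-513)*(7 + I) - 1/558) = √((-7182 - 1026*I) - 1/558) = √(-4007557/558 - 1026*I)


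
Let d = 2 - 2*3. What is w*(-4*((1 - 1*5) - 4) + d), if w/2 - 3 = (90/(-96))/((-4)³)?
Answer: 21609/128 ≈ 168.82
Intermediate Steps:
w = 3087/512 (w = 6 + 2*((90/(-96))/((-4)³)) = 6 + 2*((90*(-1/96))/(-64)) = 6 + 2*(-15/16*(-1/64)) = 6 + 2*(15/1024) = 6 + 15/512 = 3087/512 ≈ 6.0293)
d = -4 (d = 2 - 6 = -4)
w*(-4*((1 - 1*5) - 4) + d) = 3087*(-4*((1 - 1*5) - 4) - 4)/512 = 3087*(-4*((1 - 5) - 4) - 4)/512 = 3087*(-4*(-4 - 4) - 4)/512 = 3087*(-4*(-8) - 4)/512 = 3087*(32 - 4)/512 = (3087/512)*28 = 21609/128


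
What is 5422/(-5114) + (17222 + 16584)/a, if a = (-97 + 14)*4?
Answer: -43670997/424462 ≈ -102.89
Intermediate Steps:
a = -332 (a = -83*4 = -332)
5422/(-5114) + (17222 + 16584)/a = 5422/(-5114) + (17222 + 16584)/(-332) = 5422*(-1/5114) + 33806*(-1/332) = -2711/2557 - 16903/166 = -43670997/424462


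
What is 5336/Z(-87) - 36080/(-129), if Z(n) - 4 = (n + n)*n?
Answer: 273505852/976659 ≈ 280.04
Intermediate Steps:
Z(n) = 4 + 2*n² (Z(n) = 4 + (n + n)*n = 4 + (2*n)*n = 4 + 2*n²)
5336/Z(-87) - 36080/(-129) = 5336/(4 + 2*(-87)²) - 36080/(-129) = 5336/(4 + 2*7569) - 36080*(-1/129) = 5336/(4 + 15138) + 36080/129 = 5336/15142 + 36080/129 = 5336*(1/15142) + 36080/129 = 2668/7571 + 36080/129 = 273505852/976659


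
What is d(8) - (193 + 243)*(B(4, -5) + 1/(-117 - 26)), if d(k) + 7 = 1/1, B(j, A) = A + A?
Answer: 623058/143 ≈ 4357.0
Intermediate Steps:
B(j, A) = 2*A
d(k) = -6 (d(k) = -7 + 1/1 = -7 + 1 = -6)
d(8) - (193 + 243)*(B(4, -5) + 1/(-117 - 26)) = -6 - (193 + 243)*(2*(-5) + 1/(-117 - 26)) = -6 - 436*(-10 + 1/(-143)) = -6 - 436*(-10 - 1/143) = -6 - 436*(-1431)/143 = -6 - 1*(-623916/143) = -6 + 623916/143 = 623058/143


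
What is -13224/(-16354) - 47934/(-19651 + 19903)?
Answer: -21682783/114478 ≈ -189.41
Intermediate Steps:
-13224/(-16354) - 47934/(-19651 + 19903) = -13224*(-1/16354) - 47934/252 = 6612/8177 - 47934*1/252 = 6612/8177 - 2663/14 = -21682783/114478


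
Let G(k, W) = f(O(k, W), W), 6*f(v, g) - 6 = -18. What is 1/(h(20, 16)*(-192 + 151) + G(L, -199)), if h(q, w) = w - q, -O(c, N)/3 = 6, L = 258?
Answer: 1/162 ≈ 0.0061728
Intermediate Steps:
O(c, N) = -18 (O(c, N) = -3*6 = -18)
f(v, g) = -2 (f(v, g) = 1 + (1/6)*(-18) = 1 - 3 = -2)
G(k, W) = -2
1/(h(20, 16)*(-192 + 151) + G(L, -199)) = 1/((16 - 1*20)*(-192 + 151) - 2) = 1/((16 - 20)*(-41) - 2) = 1/(-4*(-41) - 2) = 1/(164 - 2) = 1/162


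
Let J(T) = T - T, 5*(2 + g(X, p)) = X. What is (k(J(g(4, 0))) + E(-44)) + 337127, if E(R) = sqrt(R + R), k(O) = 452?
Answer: 337579 + 2*I*sqrt(22) ≈ 3.3758e+5 + 9.3808*I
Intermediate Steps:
g(X, p) = -2 + X/5
J(T) = 0
E(R) = sqrt(2)*sqrt(R) (E(R) = sqrt(2*R) = sqrt(2)*sqrt(R))
(k(J(g(4, 0))) + E(-44)) + 337127 = (452 + sqrt(2)*sqrt(-44)) + 337127 = (452 + sqrt(2)*(2*I*sqrt(11))) + 337127 = (452 + 2*I*sqrt(22)) + 337127 = 337579 + 2*I*sqrt(22)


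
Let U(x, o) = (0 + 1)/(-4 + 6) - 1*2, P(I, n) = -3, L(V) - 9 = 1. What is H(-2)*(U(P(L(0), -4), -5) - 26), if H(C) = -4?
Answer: 110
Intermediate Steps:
L(V) = 10 (L(V) = 9 + 1 = 10)
U(x, o) = -3/2 (U(x, o) = 1/2 - 2 = -3/2)
H(-2)*(U(P(L(0), -4), -5) - 26) = -4*(-3/2 - 26) = -4*(-55/2) = 110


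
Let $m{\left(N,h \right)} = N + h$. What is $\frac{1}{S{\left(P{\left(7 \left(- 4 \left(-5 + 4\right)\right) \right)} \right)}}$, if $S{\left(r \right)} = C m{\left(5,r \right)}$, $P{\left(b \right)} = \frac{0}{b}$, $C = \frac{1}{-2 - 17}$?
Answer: $- \frac{19}{5} \approx -3.8$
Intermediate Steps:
$C = - \frac{1}{19}$ ($C = \frac{1}{-19} = - \frac{1}{19} \approx -0.052632$)
$P{\left(b \right)} = 0$
$S{\left(r \right)} = - \frac{5}{19} - \frac{r}{19}$ ($S{\left(r \right)} = - \frac{5 + r}{19} = - \frac{5}{19} - \frac{r}{19}$)
$\frac{1}{S{\left(P{\left(7 \left(- 4 \left(-5 + 4\right)\right) \right)} \right)}} = \frac{1}{- \frac{5}{19} - 0} = \frac{1}{- \frac{5}{19} + 0} = \frac{1}{- \frac{5}{19}} = - \frac{19}{5}$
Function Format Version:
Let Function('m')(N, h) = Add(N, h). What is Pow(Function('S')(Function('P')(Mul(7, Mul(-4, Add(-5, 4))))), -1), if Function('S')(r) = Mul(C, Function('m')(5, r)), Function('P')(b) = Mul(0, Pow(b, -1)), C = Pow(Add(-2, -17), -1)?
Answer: Rational(-19, 5) ≈ -3.8000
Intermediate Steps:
C = Rational(-1, 19) (C = Pow(-19, -1) = Rational(-1, 19) ≈ -0.052632)
Function('P')(b) = 0
Function('S')(r) = Add(Rational(-5, 19), Mul(Rational(-1, 19), r)) (Function('S')(r) = Mul(Rational(-1, 19), Add(5, r)) = Add(Rational(-5, 19), Mul(Rational(-1, 19), r)))
Pow(Function('S')(Function('P')(Mul(7, Mul(-4, Add(-5, 4))))), -1) = Pow(Add(Rational(-5, 19), Mul(Rational(-1, 19), 0)), -1) = Pow(Add(Rational(-5, 19), 0), -1) = Pow(Rational(-5, 19), -1) = Rational(-19, 5)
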